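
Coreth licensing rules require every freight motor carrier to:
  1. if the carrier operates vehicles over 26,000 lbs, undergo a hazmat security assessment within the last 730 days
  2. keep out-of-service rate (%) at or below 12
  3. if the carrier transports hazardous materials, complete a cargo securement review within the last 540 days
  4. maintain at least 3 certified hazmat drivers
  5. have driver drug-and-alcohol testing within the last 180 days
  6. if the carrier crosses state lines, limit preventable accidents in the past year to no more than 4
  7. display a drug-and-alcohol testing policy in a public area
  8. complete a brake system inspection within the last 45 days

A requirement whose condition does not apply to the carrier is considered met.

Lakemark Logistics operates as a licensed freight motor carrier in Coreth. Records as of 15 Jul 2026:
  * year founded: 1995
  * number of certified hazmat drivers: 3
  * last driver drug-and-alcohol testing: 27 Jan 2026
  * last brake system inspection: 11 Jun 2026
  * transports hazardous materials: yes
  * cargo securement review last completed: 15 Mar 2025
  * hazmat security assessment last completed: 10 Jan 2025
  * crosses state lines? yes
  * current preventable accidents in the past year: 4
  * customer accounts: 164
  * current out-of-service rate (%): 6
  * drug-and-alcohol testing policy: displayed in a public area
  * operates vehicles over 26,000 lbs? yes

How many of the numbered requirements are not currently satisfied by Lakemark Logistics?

1. condition 'operates vehicles over 26,000 lbs' holds; hazmat security assessment 551 days ago vs limit 730 → met
2. out-of-service rate (%) 6 ≤ 12 → met
3. condition 'transports hazardous materials' holds; cargo securement review 487 days ago vs limit 540 → met
4. certified hazmat drivers 3 ≥ 3 → met
5. driver drug-and-alcohol testing 169 days ago vs limit 180 → met
6. condition 'crosses state lines' holds; preventable accidents in the past year 4 ≤ 4 → met
7. drug-and-alcohol testing policy present → met
8. brake system inspection 34 days ago vs limit 45 → met
Not met: 0 of 8

0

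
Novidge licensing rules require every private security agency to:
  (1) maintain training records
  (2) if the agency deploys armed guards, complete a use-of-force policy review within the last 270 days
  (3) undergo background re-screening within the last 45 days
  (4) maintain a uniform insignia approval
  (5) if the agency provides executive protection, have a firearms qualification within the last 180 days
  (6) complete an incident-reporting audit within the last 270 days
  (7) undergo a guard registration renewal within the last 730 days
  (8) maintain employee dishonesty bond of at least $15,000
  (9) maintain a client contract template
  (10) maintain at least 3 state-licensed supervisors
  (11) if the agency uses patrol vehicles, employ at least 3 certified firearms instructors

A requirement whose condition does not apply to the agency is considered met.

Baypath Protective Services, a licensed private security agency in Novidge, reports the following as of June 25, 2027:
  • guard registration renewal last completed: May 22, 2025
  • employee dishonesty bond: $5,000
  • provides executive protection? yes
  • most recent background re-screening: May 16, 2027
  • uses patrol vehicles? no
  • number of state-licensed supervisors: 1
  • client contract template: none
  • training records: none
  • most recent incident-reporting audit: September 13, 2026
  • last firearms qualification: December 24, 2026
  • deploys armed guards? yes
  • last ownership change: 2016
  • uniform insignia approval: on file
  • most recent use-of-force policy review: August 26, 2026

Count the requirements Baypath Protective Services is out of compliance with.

1. training records absent → not met
2. condition 'deploys armed guards' holds; use-of-force policy review 303 days ago vs limit 270 → not met
3. background re-screening 40 days ago vs limit 45 → met
4. uniform insignia approval present → met
5. condition 'provides executive protection' holds; firearms qualification 183 days ago vs limit 180 → not met
6. incident-reporting audit 285 days ago vs limit 270 → not met
7. guard registration renewal 764 days ago vs limit 730 → not met
8. employee dishonesty bond $5,000 < $15,000 → not met
9. client contract template absent → not met
10. state-licensed supervisors 1 < 3 → not met
11. condition 'uses patrol vehicles' does not hold → requirement n/a → met
Not met: 8 of 11

8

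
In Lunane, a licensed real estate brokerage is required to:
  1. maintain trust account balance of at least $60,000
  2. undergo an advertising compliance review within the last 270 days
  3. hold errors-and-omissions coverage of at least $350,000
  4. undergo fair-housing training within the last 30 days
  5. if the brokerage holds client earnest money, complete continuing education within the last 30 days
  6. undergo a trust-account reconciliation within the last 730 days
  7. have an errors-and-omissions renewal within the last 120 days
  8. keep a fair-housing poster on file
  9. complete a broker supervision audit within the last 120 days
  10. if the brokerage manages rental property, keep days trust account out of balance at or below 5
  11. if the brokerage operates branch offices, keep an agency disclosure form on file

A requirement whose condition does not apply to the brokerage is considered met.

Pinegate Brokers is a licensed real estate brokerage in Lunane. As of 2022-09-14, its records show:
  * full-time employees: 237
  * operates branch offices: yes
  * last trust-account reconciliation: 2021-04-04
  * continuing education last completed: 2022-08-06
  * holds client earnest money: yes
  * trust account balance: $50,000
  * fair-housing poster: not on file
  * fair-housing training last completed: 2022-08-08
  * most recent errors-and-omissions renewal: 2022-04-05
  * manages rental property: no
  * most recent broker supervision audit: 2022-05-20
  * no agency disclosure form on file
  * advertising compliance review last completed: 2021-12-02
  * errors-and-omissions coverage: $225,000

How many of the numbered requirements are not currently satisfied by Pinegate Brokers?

1. trust account balance $50,000 < $60,000 → not met
2. advertising compliance review 286 days ago vs limit 270 → not met
3. errors-and-omissions coverage $225,000 < $350,000 → not met
4. fair-housing training 37 days ago vs limit 30 → not met
5. condition 'holds client earnest money' holds; continuing education 39 days ago vs limit 30 → not met
6. trust-account reconciliation 528 days ago vs limit 730 → met
7. errors-and-omissions renewal 162 days ago vs limit 120 → not met
8. fair-housing poster absent → not met
9. broker supervision audit 117 days ago vs limit 120 → met
10. condition 'manages rental property' does not hold → requirement n/a → met
11. condition 'operates branch offices' holds; agency disclosure form absent → not met
Not met: 8 of 11

8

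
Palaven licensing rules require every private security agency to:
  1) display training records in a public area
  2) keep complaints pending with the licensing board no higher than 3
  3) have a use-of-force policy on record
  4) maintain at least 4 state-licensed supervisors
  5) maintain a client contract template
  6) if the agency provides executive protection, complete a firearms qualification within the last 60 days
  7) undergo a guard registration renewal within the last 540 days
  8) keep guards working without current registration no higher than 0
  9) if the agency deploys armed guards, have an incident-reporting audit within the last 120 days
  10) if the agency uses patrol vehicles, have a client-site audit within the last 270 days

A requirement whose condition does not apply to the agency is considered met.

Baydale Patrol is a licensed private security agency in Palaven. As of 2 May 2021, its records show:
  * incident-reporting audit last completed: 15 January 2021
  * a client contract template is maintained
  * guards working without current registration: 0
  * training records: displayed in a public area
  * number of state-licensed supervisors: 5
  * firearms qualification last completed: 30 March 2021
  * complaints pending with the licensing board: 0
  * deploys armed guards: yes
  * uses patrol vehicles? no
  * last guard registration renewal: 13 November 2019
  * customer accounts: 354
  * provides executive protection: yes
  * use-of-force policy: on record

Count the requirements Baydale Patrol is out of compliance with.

0

1. training records present → met
2. complaints pending with the licensing board 0 ≤ 3 → met
3. use-of-force policy present → met
4. state-licensed supervisors 5 ≥ 4 → met
5. client contract template present → met
6. condition 'provides executive protection' holds; firearms qualification 33 days ago vs limit 60 → met
7. guard registration renewal 536 days ago vs limit 540 → met
8. guards working without current registration 0 ≤ 0 → met
9. condition 'deploys armed guards' holds; incident-reporting audit 107 days ago vs limit 120 → met
10. condition 'uses patrol vehicles' does not hold → requirement n/a → met
Not met: 0 of 10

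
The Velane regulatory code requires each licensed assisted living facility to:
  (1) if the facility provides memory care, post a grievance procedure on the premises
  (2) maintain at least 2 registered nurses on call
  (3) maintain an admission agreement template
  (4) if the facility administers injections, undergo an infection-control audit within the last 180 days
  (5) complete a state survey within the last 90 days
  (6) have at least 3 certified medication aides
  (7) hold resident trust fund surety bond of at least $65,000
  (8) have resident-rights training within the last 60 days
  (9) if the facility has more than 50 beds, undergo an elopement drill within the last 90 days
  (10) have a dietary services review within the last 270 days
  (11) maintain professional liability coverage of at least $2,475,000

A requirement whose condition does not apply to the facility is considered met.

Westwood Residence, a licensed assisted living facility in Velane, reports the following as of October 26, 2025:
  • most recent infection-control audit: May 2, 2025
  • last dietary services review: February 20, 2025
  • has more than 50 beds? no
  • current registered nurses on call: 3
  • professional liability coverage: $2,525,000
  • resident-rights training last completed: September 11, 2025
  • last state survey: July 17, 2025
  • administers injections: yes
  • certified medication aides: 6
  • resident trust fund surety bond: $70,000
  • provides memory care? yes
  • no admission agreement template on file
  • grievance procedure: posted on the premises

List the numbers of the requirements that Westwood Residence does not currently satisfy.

1. condition 'provides memory care' holds; grievance procedure present → met
2. registered nurses on call 3 ≥ 2 → met
3. admission agreement template absent → not met
4. condition 'administers injections' holds; infection-control audit 177 days ago vs limit 180 → met
5. state survey 101 days ago vs limit 90 → not met
6. certified medication aides 6 ≥ 3 → met
7. resident trust fund surety bond $70,000 ≥ $65,000 → met
8. resident-rights training 45 days ago vs limit 60 → met
9. condition 'has more than 50 beds' does not hold → requirement n/a → met
10. dietary services review 248 days ago vs limit 270 → met
11. professional liability coverage $2,525,000 ≥ $2,475,000 → met
Not met: 3, 5

3, 5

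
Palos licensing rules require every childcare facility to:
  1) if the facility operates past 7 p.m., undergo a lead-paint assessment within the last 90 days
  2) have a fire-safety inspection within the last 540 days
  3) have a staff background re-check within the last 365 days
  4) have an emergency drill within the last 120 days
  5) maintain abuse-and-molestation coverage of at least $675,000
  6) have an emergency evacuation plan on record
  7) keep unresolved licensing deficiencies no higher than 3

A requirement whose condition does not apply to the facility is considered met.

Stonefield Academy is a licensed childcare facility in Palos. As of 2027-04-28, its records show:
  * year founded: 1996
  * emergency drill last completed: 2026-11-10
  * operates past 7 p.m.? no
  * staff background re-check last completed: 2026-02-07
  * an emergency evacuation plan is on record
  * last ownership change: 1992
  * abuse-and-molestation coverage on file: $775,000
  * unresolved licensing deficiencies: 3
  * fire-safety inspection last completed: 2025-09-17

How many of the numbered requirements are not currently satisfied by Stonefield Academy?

1. condition 'operates past 7 p.m.' does not hold → requirement n/a → met
2. fire-safety inspection 588 days ago vs limit 540 → not met
3. staff background re-check 445 days ago vs limit 365 → not met
4. emergency drill 169 days ago vs limit 120 → not met
5. abuse-and-molestation coverage $775,000 ≥ $675,000 → met
6. emergency evacuation plan present → met
7. unresolved licensing deficiencies 3 ≤ 3 → met
Not met: 3 of 7

3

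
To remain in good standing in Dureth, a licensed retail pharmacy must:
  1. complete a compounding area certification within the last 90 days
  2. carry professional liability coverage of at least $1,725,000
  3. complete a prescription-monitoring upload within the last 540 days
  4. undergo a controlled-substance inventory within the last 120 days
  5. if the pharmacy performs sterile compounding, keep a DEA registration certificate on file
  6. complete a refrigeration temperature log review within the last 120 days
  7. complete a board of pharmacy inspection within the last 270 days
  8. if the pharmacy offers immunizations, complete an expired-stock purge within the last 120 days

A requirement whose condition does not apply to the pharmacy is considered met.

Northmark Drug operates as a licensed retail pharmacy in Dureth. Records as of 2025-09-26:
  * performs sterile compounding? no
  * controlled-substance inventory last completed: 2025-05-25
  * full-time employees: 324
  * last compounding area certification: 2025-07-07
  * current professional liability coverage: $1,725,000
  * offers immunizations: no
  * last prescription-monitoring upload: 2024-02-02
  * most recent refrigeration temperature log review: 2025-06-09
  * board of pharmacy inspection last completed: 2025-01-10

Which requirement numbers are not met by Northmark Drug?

1. compounding area certification 81 days ago vs limit 90 → met
2. professional liability coverage $1,725,000 ≥ $1,725,000 → met
3. prescription-monitoring upload 602 days ago vs limit 540 → not met
4. controlled-substance inventory 124 days ago vs limit 120 → not met
5. condition 'performs sterile compounding' does not hold → requirement n/a → met
6. refrigeration temperature log review 109 days ago vs limit 120 → met
7. board of pharmacy inspection 259 days ago vs limit 270 → met
8. condition 'offers immunizations' does not hold → requirement n/a → met
Not met: 3, 4

3, 4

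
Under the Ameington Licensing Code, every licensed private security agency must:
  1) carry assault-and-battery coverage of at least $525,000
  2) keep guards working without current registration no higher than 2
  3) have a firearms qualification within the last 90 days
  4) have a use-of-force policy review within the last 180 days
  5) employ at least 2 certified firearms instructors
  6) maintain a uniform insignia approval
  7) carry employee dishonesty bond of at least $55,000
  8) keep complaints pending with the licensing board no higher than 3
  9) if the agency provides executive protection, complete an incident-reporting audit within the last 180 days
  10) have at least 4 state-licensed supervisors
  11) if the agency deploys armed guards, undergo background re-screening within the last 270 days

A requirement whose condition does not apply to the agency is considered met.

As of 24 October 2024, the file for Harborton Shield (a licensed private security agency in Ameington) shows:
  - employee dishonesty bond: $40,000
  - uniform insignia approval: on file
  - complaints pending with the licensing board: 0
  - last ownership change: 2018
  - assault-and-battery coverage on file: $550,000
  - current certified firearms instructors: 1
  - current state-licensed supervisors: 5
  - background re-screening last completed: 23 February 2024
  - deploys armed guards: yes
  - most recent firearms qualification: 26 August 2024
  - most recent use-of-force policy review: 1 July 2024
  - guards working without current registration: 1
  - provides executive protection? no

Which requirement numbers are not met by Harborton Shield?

1. assault-and-battery coverage $550,000 ≥ $525,000 → met
2. guards working without current registration 1 ≤ 2 → met
3. firearms qualification 59 days ago vs limit 90 → met
4. use-of-force policy review 115 days ago vs limit 180 → met
5. certified firearms instructors 1 < 2 → not met
6. uniform insignia approval present → met
7. employee dishonesty bond $40,000 < $55,000 → not met
8. complaints pending with the licensing board 0 ≤ 3 → met
9. condition 'provides executive protection' does not hold → requirement n/a → met
10. state-licensed supervisors 5 ≥ 4 → met
11. condition 'deploys armed guards' holds; background re-screening 244 days ago vs limit 270 → met
Not met: 5, 7

5, 7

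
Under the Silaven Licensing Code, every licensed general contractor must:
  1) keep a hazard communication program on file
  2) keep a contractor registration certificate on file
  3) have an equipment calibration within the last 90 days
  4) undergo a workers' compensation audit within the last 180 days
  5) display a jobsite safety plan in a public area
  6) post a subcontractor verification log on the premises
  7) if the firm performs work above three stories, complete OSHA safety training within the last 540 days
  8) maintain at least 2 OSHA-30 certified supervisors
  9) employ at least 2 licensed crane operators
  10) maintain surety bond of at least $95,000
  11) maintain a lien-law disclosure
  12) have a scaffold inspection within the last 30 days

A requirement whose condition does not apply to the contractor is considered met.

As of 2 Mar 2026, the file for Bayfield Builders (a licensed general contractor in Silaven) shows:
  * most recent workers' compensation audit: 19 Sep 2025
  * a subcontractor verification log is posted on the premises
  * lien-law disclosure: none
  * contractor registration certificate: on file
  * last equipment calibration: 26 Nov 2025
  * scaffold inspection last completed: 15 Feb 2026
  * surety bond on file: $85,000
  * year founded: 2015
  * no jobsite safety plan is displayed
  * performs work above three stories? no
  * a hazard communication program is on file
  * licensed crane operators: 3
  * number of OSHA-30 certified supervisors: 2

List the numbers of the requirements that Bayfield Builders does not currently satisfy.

3, 5, 10, 11

1. hazard communication program present → met
2. contractor registration certificate present → met
3. equipment calibration 96 days ago vs limit 90 → not met
4. workers' compensation audit 164 days ago vs limit 180 → met
5. jobsite safety plan absent → not met
6. subcontractor verification log present → met
7. condition 'performs work above three stories' does not hold → requirement n/a → met
8. OSHA-30 certified supervisors 2 ≥ 2 → met
9. licensed crane operators 3 ≥ 2 → met
10. surety bond $85,000 < $95,000 → not met
11. lien-law disclosure absent → not met
12. scaffold inspection 15 days ago vs limit 30 → met
Not met: 3, 5, 10, 11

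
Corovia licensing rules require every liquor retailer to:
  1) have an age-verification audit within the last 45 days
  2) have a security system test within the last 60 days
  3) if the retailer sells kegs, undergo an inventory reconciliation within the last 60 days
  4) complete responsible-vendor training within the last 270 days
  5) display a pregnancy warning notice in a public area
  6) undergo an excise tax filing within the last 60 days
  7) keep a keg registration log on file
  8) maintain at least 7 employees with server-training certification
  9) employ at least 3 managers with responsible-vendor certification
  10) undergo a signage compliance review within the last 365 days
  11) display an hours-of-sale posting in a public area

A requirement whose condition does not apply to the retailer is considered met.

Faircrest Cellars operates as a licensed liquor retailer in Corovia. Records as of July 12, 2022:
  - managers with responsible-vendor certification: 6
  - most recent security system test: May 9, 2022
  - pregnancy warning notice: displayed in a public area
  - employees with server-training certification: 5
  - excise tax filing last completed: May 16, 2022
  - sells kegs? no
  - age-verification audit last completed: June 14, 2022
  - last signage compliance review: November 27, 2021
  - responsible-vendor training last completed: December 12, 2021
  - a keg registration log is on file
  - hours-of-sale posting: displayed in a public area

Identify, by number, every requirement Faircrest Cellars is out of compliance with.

1. age-verification audit 28 days ago vs limit 45 → met
2. security system test 64 days ago vs limit 60 → not met
3. condition 'sells kegs' does not hold → requirement n/a → met
4. responsible-vendor training 212 days ago vs limit 270 → met
5. pregnancy warning notice present → met
6. excise tax filing 57 days ago vs limit 60 → met
7. keg registration log present → met
8. employees with server-training certification 5 < 7 → not met
9. managers with responsible-vendor certification 6 ≥ 3 → met
10. signage compliance review 227 days ago vs limit 365 → met
11. hours-of-sale posting present → met
Not met: 2, 8

2, 8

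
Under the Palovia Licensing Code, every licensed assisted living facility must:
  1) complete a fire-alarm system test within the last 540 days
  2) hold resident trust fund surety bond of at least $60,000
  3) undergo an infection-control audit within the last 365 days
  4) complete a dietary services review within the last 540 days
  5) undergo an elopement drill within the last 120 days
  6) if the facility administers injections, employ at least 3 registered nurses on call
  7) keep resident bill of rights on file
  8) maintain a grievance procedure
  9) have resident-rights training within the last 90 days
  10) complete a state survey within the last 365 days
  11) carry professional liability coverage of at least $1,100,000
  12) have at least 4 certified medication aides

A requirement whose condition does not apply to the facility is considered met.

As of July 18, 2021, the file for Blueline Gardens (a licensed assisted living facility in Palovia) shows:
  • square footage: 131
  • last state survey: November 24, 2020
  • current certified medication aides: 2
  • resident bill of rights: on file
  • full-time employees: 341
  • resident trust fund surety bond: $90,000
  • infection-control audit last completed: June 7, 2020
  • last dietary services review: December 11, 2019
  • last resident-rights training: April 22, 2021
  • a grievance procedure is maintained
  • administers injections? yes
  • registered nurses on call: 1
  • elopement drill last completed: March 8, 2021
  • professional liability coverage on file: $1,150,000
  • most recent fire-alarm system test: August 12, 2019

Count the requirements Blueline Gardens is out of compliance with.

1. fire-alarm system test 706 days ago vs limit 540 → not met
2. resident trust fund surety bond $90,000 ≥ $60,000 → met
3. infection-control audit 406 days ago vs limit 365 → not met
4. dietary services review 585 days ago vs limit 540 → not met
5. elopement drill 132 days ago vs limit 120 → not met
6. condition 'administers injections' holds; registered nurses on call 1 < 3 → not met
7. resident bill of rights present → met
8. grievance procedure present → met
9. resident-rights training 87 days ago vs limit 90 → met
10. state survey 236 days ago vs limit 365 → met
11. professional liability coverage $1,150,000 ≥ $1,100,000 → met
12. certified medication aides 2 < 4 → not met
Not met: 6 of 12

6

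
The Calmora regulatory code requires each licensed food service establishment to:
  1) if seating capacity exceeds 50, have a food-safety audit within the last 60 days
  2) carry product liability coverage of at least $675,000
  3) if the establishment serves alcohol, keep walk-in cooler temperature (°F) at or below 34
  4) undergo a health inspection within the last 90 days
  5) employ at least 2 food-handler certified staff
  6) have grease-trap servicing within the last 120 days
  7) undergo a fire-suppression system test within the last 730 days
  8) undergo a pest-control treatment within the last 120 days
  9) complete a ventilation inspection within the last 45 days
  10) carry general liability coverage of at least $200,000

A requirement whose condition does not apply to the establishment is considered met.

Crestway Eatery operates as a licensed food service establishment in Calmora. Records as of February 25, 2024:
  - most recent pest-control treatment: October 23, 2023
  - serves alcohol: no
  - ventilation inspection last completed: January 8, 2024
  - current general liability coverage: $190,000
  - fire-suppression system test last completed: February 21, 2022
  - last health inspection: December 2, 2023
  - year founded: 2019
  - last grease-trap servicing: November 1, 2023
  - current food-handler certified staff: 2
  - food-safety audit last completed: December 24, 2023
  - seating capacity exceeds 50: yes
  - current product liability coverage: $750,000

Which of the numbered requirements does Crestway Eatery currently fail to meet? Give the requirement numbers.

1, 7, 8, 9, 10

1. condition 'seating capacity exceeds 50' holds; food-safety audit 63 days ago vs limit 60 → not met
2. product liability coverage $750,000 ≥ $675,000 → met
3. condition 'serves alcohol' does not hold → requirement n/a → met
4. health inspection 85 days ago vs limit 90 → met
5. food-handler certified staff 2 ≥ 2 → met
6. grease-trap servicing 116 days ago vs limit 120 → met
7. fire-suppression system test 734 days ago vs limit 730 → not met
8. pest-control treatment 125 days ago vs limit 120 → not met
9. ventilation inspection 48 days ago vs limit 45 → not met
10. general liability coverage $190,000 < $200,000 → not met
Not met: 1, 7, 8, 9, 10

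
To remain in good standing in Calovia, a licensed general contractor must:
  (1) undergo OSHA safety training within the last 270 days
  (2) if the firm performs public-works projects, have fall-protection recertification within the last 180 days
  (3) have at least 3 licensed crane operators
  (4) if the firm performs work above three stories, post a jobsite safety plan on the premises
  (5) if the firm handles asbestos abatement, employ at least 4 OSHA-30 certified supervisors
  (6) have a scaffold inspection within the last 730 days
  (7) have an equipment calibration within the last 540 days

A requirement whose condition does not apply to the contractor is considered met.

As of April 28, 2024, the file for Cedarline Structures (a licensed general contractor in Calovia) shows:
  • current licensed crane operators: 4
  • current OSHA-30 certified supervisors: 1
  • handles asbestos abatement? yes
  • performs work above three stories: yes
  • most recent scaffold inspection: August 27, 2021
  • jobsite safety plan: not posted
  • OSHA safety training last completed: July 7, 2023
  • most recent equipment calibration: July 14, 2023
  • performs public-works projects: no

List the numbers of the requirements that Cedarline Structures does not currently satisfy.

1. OSHA safety training 296 days ago vs limit 270 → not met
2. condition 'performs public-works projects' does not hold → requirement n/a → met
3. licensed crane operators 4 ≥ 3 → met
4. condition 'performs work above three stories' holds; jobsite safety plan absent → not met
5. condition 'handles asbestos abatement' holds; OSHA-30 certified supervisors 1 < 4 → not met
6. scaffold inspection 975 days ago vs limit 730 → not met
7. equipment calibration 289 days ago vs limit 540 → met
Not met: 1, 4, 5, 6

1, 4, 5, 6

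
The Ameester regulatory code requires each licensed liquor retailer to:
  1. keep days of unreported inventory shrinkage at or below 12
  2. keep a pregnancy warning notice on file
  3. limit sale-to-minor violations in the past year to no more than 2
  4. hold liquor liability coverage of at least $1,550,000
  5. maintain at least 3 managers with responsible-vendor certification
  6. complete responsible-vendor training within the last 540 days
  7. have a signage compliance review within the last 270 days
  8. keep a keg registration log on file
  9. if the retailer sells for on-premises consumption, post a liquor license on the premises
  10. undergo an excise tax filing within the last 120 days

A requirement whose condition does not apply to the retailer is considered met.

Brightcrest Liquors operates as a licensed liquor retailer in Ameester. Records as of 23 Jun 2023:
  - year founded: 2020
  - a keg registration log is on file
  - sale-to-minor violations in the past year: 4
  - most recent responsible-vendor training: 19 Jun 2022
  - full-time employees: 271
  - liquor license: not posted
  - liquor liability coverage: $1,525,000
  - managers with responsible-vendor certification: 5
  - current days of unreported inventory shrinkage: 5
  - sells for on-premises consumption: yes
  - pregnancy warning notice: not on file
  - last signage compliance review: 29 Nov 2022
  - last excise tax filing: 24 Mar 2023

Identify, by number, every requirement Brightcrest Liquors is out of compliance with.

2, 3, 4, 9

1. days of unreported inventory shrinkage 5 ≤ 12 → met
2. pregnancy warning notice absent → not met
3. sale-to-minor violations in the past year 4 > 2 → not met
4. liquor liability coverage $1,525,000 < $1,550,000 → not met
5. managers with responsible-vendor certification 5 ≥ 3 → met
6. responsible-vendor training 369 days ago vs limit 540 → met
7. signage compliance review 206 days ago vs limit 270 → met
8. keg registration log present → met
9. condition 'sells for on-premises consumption' holds; liquor license absent → not met
10. excise tax filing 91 days ago vs limit 120 → met
Not met: 2, 3, 4, 9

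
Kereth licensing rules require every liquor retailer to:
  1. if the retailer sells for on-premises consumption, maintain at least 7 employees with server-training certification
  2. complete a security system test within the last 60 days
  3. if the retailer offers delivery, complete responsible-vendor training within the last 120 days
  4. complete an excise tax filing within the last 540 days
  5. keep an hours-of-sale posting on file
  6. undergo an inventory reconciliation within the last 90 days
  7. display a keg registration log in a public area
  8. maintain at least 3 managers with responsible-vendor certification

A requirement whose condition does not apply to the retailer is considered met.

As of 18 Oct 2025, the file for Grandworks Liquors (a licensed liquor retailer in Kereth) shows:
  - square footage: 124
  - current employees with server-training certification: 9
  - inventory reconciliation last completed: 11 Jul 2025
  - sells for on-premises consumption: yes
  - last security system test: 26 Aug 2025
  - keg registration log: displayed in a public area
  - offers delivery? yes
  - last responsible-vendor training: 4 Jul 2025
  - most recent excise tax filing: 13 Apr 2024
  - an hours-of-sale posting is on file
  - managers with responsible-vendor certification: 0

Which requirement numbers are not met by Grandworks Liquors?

1. condition 'sells for on-premises consumption' holds; employees with server-training certification 9 ≥ 7 → met
2. security system test 53 days ago vs limit 60 → met
3. condition 'offers delivery' holds; responsible-vendor training 106 days ago vs limit 120 → met
4. excise tax filing 553 days ago vs limit 540 → not met
5. hours-of-sale posting present → met
6. inventory reconciliation 99 days ago vs limit 90 → not met
7. keg registration log present → met
8. managers with responsible-vendor certification 0 < 3 → not met
Not met: 4, 6, 8

4, 6, 8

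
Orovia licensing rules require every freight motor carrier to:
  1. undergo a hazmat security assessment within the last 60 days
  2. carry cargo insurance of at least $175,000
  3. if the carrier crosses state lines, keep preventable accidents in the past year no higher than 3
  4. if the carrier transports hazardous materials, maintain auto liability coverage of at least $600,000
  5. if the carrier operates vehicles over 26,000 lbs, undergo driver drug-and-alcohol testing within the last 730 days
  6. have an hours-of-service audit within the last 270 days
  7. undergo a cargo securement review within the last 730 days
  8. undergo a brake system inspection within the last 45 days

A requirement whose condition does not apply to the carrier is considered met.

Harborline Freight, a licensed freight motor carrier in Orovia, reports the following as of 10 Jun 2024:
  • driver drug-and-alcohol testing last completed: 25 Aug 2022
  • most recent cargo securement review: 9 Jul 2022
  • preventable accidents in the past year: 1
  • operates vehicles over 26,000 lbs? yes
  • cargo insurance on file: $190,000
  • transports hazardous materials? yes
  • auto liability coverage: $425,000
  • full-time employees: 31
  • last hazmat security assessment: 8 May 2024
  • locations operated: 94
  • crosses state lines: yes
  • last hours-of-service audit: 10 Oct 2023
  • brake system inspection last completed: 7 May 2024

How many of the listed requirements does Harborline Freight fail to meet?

1

1. hazmat security assessment 33 days ago vs limit 60 → met
2. cargo insurance $190,000 ≥ $175,000 → met
3. condition 'crosses state lines' holds; preventable accidents in the past year 1 ≤ 3 → met
4. condition 'transports hazardous materials' holds; auto liability coverage $425,000 < $600,000 → not met
5. condition 'operates vehicles over 26,000 lbs' holds; driver drug-and-alcohol testing 655 days ago vs limit 730 → met
6. hours-of-service audit 244 days ago vs limit 270 → met
7. cargo securement review 702 days ago vs limit 730 → met
8. brake system inspection 34 days ago vs limit 45 → met
Not met: 1 of 8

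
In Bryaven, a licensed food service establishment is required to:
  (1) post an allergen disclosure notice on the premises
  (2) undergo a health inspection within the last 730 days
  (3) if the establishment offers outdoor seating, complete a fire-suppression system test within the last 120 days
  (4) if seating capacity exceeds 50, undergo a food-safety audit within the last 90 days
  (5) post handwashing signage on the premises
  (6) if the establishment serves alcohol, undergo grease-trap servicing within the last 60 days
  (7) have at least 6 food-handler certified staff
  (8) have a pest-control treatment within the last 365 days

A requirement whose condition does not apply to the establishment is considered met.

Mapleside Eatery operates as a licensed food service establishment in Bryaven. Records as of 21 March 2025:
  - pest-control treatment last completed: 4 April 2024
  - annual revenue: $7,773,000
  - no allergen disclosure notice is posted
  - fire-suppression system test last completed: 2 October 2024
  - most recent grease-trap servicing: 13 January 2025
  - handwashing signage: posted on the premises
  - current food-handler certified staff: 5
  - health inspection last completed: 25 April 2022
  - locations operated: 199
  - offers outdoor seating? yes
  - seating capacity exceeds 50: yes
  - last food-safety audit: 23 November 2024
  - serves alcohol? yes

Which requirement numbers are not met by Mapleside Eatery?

1. allergen disclosure notice absent → not met
2. health inspection 1061 days ago vs limit 730 → not met
3. condition 'offers outdoor seating' holds; fire-suppression system test 170 days ago vs limit 120 → not met
4. condition 'seating capacity exceeds 50' holds; food-safety audit 118 days ago vs limit 90 → not met
5. handwashing signage present → met
6. condition 'serves alcohol' holds; grease-trap servicing 67 days ago vs limit 60 → not met
7. food-handler certified staff 5 < 6 → not met
8. pest-control treatment 351 days ago vs limit 365 → met
Not met: 1, 2, 3, 4, 6, 7

1, 2, 3, 4, 6, 7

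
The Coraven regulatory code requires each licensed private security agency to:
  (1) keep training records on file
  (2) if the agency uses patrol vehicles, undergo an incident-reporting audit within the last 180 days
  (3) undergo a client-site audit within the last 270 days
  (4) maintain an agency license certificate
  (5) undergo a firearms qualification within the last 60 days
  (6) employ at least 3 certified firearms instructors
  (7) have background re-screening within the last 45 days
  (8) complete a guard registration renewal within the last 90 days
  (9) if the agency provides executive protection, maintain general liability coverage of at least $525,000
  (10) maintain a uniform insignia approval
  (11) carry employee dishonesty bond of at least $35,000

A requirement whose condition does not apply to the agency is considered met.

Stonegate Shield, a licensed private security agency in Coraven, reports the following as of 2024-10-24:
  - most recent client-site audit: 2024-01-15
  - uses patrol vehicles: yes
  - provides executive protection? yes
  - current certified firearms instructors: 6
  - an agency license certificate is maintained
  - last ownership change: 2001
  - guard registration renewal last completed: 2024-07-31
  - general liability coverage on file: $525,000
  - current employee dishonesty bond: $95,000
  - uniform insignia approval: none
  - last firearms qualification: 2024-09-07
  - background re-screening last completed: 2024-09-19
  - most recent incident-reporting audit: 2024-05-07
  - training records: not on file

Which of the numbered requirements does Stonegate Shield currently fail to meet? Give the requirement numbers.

1. training records absent → not met
2. condition 'uses patrol vehicles' holds; incident-reporting audit 170 days ago vs limit 180 → met
3. client-site audit 283 days ago vs limit 270 → not met
4. agency license certificate present → met
5. firearms qualification 47 days ago vs limit 60 → met
6. certified firearms instructors 6 ≥ 3 → met
7. background re-screening 35 days ago vs limit 45 → met
8. guard registration renewal 85 days ago vs limit 90 → met
9. condition 'provides executive protection' holds; general liability coverage $525,000 ≥ $525,000 → met
10. uniform insignia approval absent → not met
11. employee dishonesty bond $95,000 ≥ $35,000 → met
Not met: 1, 3, 10

1, 3, 10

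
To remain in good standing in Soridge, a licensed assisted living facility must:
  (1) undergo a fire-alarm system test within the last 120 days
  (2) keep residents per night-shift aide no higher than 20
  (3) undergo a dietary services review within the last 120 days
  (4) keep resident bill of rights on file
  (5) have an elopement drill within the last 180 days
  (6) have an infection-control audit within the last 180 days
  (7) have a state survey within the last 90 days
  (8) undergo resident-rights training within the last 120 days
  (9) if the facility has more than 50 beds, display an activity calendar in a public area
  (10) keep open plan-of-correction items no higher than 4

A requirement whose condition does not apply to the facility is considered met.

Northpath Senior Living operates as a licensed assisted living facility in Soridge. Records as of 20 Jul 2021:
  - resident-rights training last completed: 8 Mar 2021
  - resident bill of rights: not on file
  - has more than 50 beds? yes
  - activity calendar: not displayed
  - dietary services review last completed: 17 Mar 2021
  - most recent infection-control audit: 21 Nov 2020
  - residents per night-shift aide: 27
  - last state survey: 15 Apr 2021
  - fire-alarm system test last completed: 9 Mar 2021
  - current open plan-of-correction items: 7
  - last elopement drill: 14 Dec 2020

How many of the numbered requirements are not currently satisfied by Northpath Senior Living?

1. fire-alarm system test 133 days ago vs limit 120 → not met
2. residents per night-shift aide 27 > 20 → not met
3. dietary services review 125 days ago vs limit 120 → not met
4. resident bill of rights absent → not met
5. elopement drill 218 days ago vs limit 180 → not met
6. infection-control audit 241 days ago vs limit 180 → not met
7. state survey 96 days ago vs limit 90 → not met
8. resident-rights training 134 days ago vs limit 120 → not met
9. condition 'has more than 50 beds' holds; activity calendar absent → not met
10. open plan-of-correction items 7 > 4 → not met
Not met: 10 of 10

10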